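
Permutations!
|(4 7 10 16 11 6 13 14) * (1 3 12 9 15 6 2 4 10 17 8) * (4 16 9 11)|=|(1 3 12 11 2 16 4 7 17 8)(6 13 14 10 9 15)|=30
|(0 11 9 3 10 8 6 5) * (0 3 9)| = 10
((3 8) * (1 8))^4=(1 8 3)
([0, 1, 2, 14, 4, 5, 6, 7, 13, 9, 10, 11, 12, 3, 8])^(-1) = (3 13 8 14)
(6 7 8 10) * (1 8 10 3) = (1 8 3)(6 7 10) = [0, 8, 2, 1, 4, 5, 7, 10, 3, 9, 6]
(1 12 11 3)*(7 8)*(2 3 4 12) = [0, 2, 3, 1, 12, 5, 6, 8, 7, 9, 10, 4, 11] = (1 2 3)(4 12 11)(7 8)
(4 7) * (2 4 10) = (2 4 7 10) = [0, 1, 4, 3, 7, 5, 6, 10, 8, 9, 2]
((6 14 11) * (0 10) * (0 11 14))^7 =((14)(0 10 11 6))^7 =(14)(0 6 11 10)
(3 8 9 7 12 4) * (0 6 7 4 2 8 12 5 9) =(0 6 7 5 9 4 3 12 2 8) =[6, 1, 8, 12, 3, 9, 7, 5, 0, 4, 10, 11, 2]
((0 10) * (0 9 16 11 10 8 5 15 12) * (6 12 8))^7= (0 6 12)(5 15 8)(9 10 11 16)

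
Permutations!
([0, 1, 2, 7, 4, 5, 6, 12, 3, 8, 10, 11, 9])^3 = (3 9 7 8 12)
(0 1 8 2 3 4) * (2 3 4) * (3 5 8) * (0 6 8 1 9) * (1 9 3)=(0 3 2 4 6 8 5 9)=[3, 1, 4, 2, 6, 9, 8, 7, 5, 0]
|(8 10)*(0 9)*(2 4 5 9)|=10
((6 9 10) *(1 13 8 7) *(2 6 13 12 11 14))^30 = (1 13 6 11 7 10 2 12 8 9 14)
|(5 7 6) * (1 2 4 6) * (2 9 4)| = |(1 9 4 6 5 7)| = 6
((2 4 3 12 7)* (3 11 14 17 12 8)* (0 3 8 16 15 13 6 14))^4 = ((0 3 16 15 13 6 14 17 12 7 2 4 11))^4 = (0 13 12 11 15 17 4 16 14 2 3 6 7)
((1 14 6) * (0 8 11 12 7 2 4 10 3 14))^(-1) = (0 1 6 14 3 10 4 2 7 12 11 8)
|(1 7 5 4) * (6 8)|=|(1 7 5 4)(6 8)|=4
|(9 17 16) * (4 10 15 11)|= 12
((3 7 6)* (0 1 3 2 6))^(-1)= ((0 1 3 7)(2 6))^(-1)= (0 7 3 1)(2 6)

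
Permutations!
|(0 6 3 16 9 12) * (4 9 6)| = |(0 4 9 12)(3 16 6)| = 12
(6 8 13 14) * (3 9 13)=(3 9 13 14 6 8)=[0, 1, 2, 9, 4, 5, 8, 7, 3, 13, 10, 11, 12, 14, 6]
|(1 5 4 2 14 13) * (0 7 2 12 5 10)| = 21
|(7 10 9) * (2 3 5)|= 3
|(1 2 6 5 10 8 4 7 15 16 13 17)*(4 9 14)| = 14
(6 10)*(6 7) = (6 10 7) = [0, 1, 2, 3, 4, 5, 10, 6, 8, 9, 7]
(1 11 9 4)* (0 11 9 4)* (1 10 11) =(0 1 9)(4 10 11) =[1, 9, 2, 3, 10, 5, 6, 7, 8, 0, 11, 4]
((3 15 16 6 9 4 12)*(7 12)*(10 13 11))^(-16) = (16)(10 11 13)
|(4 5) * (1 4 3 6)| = 5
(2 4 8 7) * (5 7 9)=(2 4 8 9 5 7)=[0, 1, 4, 3, 8, 7, 6, 2, 9, 5]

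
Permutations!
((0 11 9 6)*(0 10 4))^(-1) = ((0 11 9 6 10 4))^(-1) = (0 4 10 6 9 11)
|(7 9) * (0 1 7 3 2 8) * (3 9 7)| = 5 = |(9)(0 1 3 2 8)|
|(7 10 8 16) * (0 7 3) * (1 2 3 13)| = |(0 7 10 8 16 13 1 2 3)| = 9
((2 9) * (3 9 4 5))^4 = (2 9 3 5 4)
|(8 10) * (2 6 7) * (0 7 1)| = |(0 7 2 6 1)(8 10)| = 10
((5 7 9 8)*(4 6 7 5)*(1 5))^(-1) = ((1 5)(4 6 7 9 8))^(-1) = (1 5)(4 8 9 7 6)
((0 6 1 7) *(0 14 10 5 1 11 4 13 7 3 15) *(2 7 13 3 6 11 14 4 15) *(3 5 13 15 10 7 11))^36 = (0 3 2 11 10 13 15)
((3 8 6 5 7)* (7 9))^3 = (3 5)(6 7)(8 9)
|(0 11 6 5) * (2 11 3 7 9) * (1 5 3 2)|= |(0 2 11 6 3 7 9 1 5)|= 9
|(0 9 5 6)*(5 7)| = |(0 9 7 5 6)| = 5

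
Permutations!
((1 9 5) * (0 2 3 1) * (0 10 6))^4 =((0 2 3 1 9 5 10 6))^4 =(0 9)(1 6)(2 5)(3 10)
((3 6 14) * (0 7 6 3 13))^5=((0 7 6 14 13))^5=(14)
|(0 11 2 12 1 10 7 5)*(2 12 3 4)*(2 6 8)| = |(0 11 12 1 10 7 5)(2 3 4 6 8)| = 35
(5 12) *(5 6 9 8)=(5 12 6 9 8)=[0, 1, 2, 3, 4, 12, 9, 7, 5, 8, 10, 11, 6]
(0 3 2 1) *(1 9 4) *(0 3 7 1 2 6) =(0 7 1 3 6)(2 9 4) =[7, 3, 9, 6, 2, 5, 0, 1, 8, 4]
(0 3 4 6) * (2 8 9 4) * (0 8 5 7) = (0 3 2 5 7)(4 6 8 9) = [3, 1, 5, 2, 6, 7, 8, 0, 9, 4]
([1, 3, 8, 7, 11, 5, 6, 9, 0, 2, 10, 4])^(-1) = [8, 0, 9, 1, 11, 5, 6, 3, 2, 7, 10, 4]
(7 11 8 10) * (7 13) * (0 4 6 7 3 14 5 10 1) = [4, 0, 2, 14, 6, 10, 7, 11, 1, 9, 13, 8, 12, 3, 5] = (0 4 6 7 11 8 1)(3 14 5 10 13)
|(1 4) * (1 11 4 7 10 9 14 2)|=|(1 7 10 9 14 2)(4 11)|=6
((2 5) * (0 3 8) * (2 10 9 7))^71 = (0 8 3)(2 5 10 9 7)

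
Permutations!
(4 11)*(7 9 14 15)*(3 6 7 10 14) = (3 6 7 9)(4 11)(10 14 15) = [0, 1, 2, 6, 11, 5, 7, 9, 8, 3, 14, 4, 12, 13, 15, 10]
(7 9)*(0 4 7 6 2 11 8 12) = (0 4 7 9 6 2 11 8 12) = [4, 1, 11, 3, 7, 5, 2, 9, 12, 6, 10, 8, 0]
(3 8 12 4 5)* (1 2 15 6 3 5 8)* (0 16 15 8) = (0 16 15 6 3 1 2 8 12 4) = [16, 2, 8, 1, 0, 5, 3, 7, 12, 9, 10, 11, 4, 13, 14, 6, 15]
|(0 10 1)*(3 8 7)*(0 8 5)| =7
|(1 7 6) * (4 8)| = 6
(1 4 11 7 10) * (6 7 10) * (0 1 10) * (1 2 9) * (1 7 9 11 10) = (0 2 11)(1 4 10)(6 9 7) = [2, 4, 11, 3, 10, 5, 9, 6, 8, 7, 1, 0]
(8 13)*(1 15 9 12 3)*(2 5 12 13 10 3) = [0, 15, 5, 1, 4, 12, 6, 7, 10, 13, 3, 11, 2, 8, 14, 9] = (1 15 9 13 8 10 3)(2 5 12)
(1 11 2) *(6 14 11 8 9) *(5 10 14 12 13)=(1 8 9 6 12 13 5 10 14 11 2)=[0, 8, 1, 3, 4, 10, 12, 7, 9, 6, 14, 2, 13, 5, 11]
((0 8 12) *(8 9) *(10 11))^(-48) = ((0 9 8 12)(10 11))^(-48) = (12)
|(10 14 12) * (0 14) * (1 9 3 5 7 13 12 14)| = 9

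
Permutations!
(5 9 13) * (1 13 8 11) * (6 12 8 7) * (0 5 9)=(0 5)(1 13 9 7 6 12 8 11)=[5, 13, 2, 3, 4, 0, 12, 6, 11, 7, 10, 1, 8, 9]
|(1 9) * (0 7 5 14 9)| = |(0 7 5 14 9 1)| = 6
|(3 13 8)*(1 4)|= |(1 4)(3 13 8)|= 6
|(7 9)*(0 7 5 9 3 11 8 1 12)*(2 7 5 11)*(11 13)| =|(0 5 9 13 11 8 1 12)(2 7 3)| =24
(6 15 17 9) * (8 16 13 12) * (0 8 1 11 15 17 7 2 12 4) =[8, 11, 12, 3, 0, 5, 17, 2, 16, 6, 10, 15, 1, 4, 14, 7, 13, 9] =(0 8 16 13 4)(1 11 15 7 2 12)(6 17 9)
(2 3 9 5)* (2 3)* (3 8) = (3 9 5 8) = [0, 1, 2, 9, 4, 8, 6, 7, 3, 5]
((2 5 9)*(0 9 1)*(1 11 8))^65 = (0 2 11 1 9 5 8)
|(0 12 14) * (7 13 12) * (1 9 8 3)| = 20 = |(0 7 13 12 14)(1 9 8 3)|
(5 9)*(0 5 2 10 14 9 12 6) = [5, 1, 10, 3, 4, 12, 0, 7, 8, 2, 14, 11, 6, 13, 9] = (0 5 12 6)(2 10 14 9)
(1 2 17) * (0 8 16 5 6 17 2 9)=(0 8 16 5 6 17 1 9)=[8, 9, 2, 3, 4, 6, 17, 7, 16, 0, 10, 11, 12, 13, 14, 15, 5, 1]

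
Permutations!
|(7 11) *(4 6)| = 2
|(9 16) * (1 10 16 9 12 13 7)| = |(1 10 16 12 13 7)| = 6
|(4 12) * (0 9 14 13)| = 4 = |(0 9 14 13)(4 12)|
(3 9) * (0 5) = (0 5)(3 9) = [5, 1, 2, 9, 4, 0, 6, 7, 8, 3]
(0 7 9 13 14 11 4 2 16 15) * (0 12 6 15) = (0 7 9 13 14 11 4 2 16)(6 15 12) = [7, 1, 16, 3, 2, 5, 15, 9, 8, 13, 10, 4, 6, 14, 11, 12, 0]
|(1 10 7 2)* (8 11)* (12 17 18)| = 12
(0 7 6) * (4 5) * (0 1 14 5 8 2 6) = (0 7)(1 14 5 4 8 2 6) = [7, 14, 6, 3, 8, 4, 1, 0, 2, 9, 10, 11, 12, 13, 5]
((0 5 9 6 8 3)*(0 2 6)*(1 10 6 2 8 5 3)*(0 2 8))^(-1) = (0 3)(1 8 2 9 5 6 10) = ((0 3)(1 10 6 5 9 2 8))^(-1)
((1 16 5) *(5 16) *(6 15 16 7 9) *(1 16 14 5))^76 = (5 14 15 6 9 7 16)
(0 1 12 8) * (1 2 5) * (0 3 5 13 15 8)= (0 2 13 15 8 3 5 1 12)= [2, 12, 13, 5, 4, 1, 6, 7, 3, 9, 10, 11, 0, 15, 14, 8]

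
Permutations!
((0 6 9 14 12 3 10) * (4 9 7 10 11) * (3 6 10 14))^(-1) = (0 10)(3 9 4 11)(6 12 14 7)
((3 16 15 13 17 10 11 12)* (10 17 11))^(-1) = ((17)(3 16 15 13 11 12))^(-1) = (17)(3 12 11 13 15 16)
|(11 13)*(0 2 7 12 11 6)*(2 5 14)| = |(0 5 14 2 7 12 11 13 6)| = 9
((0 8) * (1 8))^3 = ((0 1 8))^3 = (8)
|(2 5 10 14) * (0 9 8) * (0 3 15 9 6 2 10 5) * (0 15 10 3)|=|(0 6 2 15 9 8)(3 10 14)|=6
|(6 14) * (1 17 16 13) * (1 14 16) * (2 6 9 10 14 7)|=30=|(1 17)(2 6 16 13 7)(9 10 14)|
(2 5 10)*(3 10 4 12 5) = [0, 1, 3, 10, 12, 4, 6, 7, 8, 9, 2, 11, 5] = (2 3 10)(4 12 5)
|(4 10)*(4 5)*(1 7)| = |(1 7)(4 10 5)| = 6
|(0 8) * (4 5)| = 2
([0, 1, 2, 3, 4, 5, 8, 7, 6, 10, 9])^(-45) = (6 8)(9 10)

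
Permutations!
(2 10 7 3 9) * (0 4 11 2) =(0 4 11 2 10 7 3 9) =[4, 1, 10, 9, 11, 5, 6, 3, 8, 0, 7, 2]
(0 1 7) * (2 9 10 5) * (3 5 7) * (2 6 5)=[1, 3, 9, 2, 4, 6, 5, 0, 8, 10, 7]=(0 1 3 2 9 10 7)(5 6)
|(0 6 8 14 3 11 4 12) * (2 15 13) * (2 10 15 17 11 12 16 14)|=33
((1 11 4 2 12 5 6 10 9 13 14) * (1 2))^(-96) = ((1 11 4)(2 12 5 6 10 9 13 14))^(-96) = (14)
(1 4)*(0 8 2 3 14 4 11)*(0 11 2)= [8, 2, 3, 14, 1, 5, 6, 7, 0, 9, 10, 11, 12, 13, 4]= (0 8)(1 2 3 14 4)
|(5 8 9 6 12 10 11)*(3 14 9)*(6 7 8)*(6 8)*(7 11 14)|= 10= |(3 7 6 12 10 14 9 11 5 8)|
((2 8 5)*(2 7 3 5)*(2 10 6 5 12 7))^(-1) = (2 5 6 10 8)(3 7 12)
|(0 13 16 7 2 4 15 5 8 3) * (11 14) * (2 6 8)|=28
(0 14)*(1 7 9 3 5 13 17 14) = (0 1 7 9 3 5 13 17 14) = [1, 7, 2, 5, 4, 13, 6, 9, 8, 3, 10, 11, 12, 17, 0, 15, 16, 14]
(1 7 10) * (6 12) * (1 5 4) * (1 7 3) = (1 3)(4 7 10 5)(6 12) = [0, 3, 2, 1, 7, 4, 12, 10, 8, 9, 5, 11, 6]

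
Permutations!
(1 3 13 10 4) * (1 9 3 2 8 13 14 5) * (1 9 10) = (1 2 8 13)(3 14 5 9)(4 10) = [0, 2, 8, 14, 10, 9, 6, 7, 13, 3, 4, 11, 12, 1, 5]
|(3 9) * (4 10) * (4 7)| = 6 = |(3 9)(4 10 7)|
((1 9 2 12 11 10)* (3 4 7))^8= (1 2 11)(3 7 4)(9 12 10)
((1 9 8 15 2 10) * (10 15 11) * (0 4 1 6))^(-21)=((0 4 1 9 8 11 10 6)(2 15))^(-21)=(0 9 10 4 8 6 1 11)(2 15)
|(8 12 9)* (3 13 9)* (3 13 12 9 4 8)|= 6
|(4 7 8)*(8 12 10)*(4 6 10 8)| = 6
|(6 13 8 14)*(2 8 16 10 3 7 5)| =10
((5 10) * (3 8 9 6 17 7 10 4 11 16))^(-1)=((3 8 9 6 17 7 10 5 4 11 16))^(-1)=(3 16 11 4 5 10 7 17 6 9 8)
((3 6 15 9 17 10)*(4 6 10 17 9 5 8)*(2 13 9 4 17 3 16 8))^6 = ((2 13 9 4 6 15 5)(3 10 16 8 17))^6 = (2 5 15 6 4 9 13)(3 10 16 8 17)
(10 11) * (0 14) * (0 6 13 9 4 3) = [14, 1, 2, 0, 3, 5, 13, 7, 8, 4, 11, 10, 12, 9, 6] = (0 14 6 13 9 4 3)(10 11)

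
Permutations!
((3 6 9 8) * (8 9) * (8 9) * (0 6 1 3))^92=(9)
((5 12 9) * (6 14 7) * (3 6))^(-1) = ((3 6 14 7)(5 12 9))^(-1) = (3 7 14 6)(5 9 12)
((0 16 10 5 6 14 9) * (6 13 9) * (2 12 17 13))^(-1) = ((0 16 10 5 2 12 17 13 9)(6 14))^(-1) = (0 9 13 17 12 2 5 10 16)(6 14)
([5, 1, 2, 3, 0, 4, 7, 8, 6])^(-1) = [4, 1, 2, 3, 5, 0, 8, 6, 7]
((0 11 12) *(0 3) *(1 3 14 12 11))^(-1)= (0 3 1)(12 14)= ((0 1 3)(12 14))^(-1)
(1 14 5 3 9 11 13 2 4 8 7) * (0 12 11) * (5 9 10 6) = (0 12 11 13 2 4 8 7 1 14 9)(3 10 6 5) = [12, 14, 4, 10, 8, 3, 5, 1, 7, 0, 6, 13, 11, 2, 9]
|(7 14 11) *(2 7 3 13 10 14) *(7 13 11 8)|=6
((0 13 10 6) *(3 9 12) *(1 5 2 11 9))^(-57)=((0 13 10 6)(1 5 2 11 9 12 3))^(-57)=(0 6 10 13)(1 3 12 9 11 2 5)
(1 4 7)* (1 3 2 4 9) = [0, 9, 4, 2, 7, 5, 6, 3, 8, 1] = (1 9)(2 4 7 3)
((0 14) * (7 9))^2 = (14)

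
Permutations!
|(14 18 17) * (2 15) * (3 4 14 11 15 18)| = 15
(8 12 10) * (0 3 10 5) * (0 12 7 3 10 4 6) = (0 10 8 7 3 4 6)(5 12) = [10, 1, 2, 4, 6, 12, 0, 3, 7, 9, 8, 11, 5]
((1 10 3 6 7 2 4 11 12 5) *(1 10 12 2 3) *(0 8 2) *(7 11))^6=((0 8 2 4 7 3 6 11)(1 12 5 10))^6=(0 6 7 2)(1 5)(3 4 8 11)(10 12)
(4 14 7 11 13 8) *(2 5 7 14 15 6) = [0, 1, 5, 3, 15, 7, 2, 11, 4, 9, 10, 13, 12, 8, 14, 6] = (2 5 7 11 13 8 4 15 6)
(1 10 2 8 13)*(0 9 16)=(0 9 16)(1 10 2 8 13)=[9, 10, 8, 3, 4, 5, 6, 7, 13, 16, 2, 11, 12, 1, 14, 15, 0]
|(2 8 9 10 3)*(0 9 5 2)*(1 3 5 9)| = |(0 1 3)(2 8 9 10 5)| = 15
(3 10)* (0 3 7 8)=(0 3 10 7 8)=[3, 1, 2, 10, 4, 5, 6, 8, 0, 9, 7]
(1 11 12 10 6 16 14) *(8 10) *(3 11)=(1 3 11 12 8 10 6 16 14)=[0, 3, 2, 11, 4, 5, 16, 7, 10, 9, 6, 12, 8, 13, 1, 15, 14]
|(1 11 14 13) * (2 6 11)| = 6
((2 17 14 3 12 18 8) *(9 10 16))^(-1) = (2 8 18 12 3 14 17)(9 16 10)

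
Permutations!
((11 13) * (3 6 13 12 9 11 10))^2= ((3 6 13 10)(9 11 12))^2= (3 13)(6 10)(9 12 11)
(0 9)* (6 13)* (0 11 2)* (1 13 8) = (0 9 11 2)(1 13 6 8) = [9, 13, 0, 3, 4, 5, 8, 7, 1, 11, 10, 2, 12, 6]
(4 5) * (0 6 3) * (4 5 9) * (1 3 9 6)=[1, 3, 2, 0, 6, 5, 9, 7, 8, 4]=(0 1 3)(4 6 9)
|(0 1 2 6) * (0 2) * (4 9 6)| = |(0 1)(2 4 9 6)| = 4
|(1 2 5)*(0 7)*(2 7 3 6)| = |(0 3 6 2 5 1 7)| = 7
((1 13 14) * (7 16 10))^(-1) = ((1 13 14)(7 16 10))^(-1) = (1 14 13)(7 10 16)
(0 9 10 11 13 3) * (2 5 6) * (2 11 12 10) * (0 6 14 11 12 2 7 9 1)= (0 1)(2 5 14 11 13 3 6 12 10)(7 9)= [1, 0, 5, 6, 4, 14, 12, 9, 8, 7, 2, 13, 10, 3, 11]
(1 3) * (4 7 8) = (1 3)(4 7 8) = [0, 3, 2, 1, 7, 5, 6, 8, 4]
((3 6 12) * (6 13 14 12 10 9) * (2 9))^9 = ((2 9 6 10)(3 13 14 12))^9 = (2 9 6 10)(3 13 14 12)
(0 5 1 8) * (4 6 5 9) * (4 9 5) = (9)(0 5 1 8)(4 6) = [5, 8, 2, 3, 6, 1, 4, 7, 0, 9]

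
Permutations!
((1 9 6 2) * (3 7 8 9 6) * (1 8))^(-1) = ((1 6 2 8 9 3 7))^(-1) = (1 7 3 9 8 2 6)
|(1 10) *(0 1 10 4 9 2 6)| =|(10)(0 1 4 9 2 6)| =6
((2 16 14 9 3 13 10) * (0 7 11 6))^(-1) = (0 6 11 7)(2 10 13 3 9 14 16)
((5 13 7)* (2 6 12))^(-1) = (2 12 6)(5 7 13)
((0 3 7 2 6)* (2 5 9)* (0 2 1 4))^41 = (0 4 1 9 5 7 3)(2 6) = ((0 3 7 5 9 1 4)(2 6))^41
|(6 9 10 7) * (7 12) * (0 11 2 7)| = |(0 11 2 7 6 9 10 12)| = 8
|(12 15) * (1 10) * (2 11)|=|(1 10)(2 11)(12 15)|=2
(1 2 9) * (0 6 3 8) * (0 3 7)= (0 6 7)(1 2 9)(3 8)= [6, 2, 9, 8, 4, 5, 7, 0, 3, 1]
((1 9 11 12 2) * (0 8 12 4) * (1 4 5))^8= ((0 8 12 2 4)(1 9 11 5))^8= (0 2 8 4 12)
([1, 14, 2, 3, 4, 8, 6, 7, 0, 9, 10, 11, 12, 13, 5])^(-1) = [8, 0, 2, 3, 4, 14, 6, 7, 5, 9, 10, 11, 12, 13, 1]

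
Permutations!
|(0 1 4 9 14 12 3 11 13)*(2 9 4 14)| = 14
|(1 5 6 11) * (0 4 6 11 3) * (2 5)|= 4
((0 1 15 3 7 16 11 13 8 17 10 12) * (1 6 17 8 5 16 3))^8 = ((0 6 17 10 12)(1 15)(3 7)(5 16 11 13))^8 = (0 10 6 12 17)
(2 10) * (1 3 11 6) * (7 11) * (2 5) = (1 3 7 11 6)(2 10 5) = [0, 3, 10, 7, 4, 2, 1, 11, 8, 9, 5, 6]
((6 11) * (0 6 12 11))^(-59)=(0 6)(11 12)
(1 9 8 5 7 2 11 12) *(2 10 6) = [0, 9, 11, 3, 4, 7, 2, 10, 5, 8, 6, 12, 1] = (1 9 8 5 7 10 6 2 11 12)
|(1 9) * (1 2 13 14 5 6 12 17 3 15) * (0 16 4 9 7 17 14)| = 60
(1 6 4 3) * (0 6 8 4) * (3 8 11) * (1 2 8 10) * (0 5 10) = (0 6 5 10 1 11 3 2 8 4) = [6, 11, 8, 2, 0, 10, 5, 7, 4, 9, 1, 3]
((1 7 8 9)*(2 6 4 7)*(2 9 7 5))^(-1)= ((1 9)(2 6 4 5)(7 8))^(-1)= (1 9)(2 5 4 6)(7 8)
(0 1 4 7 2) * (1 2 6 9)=(0 2)(1 4 7 6 9)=[2, 4, 0, 3, 7, 5, 9, 6, 8, 1]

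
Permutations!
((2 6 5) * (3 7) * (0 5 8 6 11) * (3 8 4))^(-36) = ((0 5 2 11)(3 7 8 6 4))^(-36) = (11)(3 4 6 8 7)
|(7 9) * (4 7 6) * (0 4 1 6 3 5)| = 6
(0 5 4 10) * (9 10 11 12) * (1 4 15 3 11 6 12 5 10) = (0 10)(1 4 6 12 9)(3 11 5 15) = [10, 4, 2, 11, 6, 15, 12, 7, 8, 1, 0, 5, 9, 13, 14, 3]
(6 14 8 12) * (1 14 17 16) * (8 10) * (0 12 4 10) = (0 12 6 17 16 1 14)(4 10 8) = [12, 14, 2, 3, 10, 5, 17, 7, 4, 9, 8, 11, 6, 13, 0, 15, 1, 16]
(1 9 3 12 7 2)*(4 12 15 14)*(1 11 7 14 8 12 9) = (2 11 7)(3 15 8 12 14 4 9) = [0, 1, 11, 15, 9, 5, 6, 2, 12, 3, 10, 7, 14, 13, 4, 8]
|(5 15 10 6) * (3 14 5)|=6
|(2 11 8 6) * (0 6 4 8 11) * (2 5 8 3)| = |(11)(0 6 5 8 4 3 2)| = 7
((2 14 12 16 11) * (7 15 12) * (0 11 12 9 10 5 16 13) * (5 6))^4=(0 7 6 13 14 10 12 2 9 16 11 15 5)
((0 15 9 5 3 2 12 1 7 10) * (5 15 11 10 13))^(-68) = (15)(0 11 10)(1 13 3 12 7 5 2)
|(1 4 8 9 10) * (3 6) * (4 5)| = |(1 5 4 8 9 10)(3 6)| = 6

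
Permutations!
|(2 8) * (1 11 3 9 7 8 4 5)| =9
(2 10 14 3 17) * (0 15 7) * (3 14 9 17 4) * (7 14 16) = (0 15 14 16 7)(2 10 9 17)(3 4) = [15, 1, 10, 4, 3, 5, 6, 0, 8, 17, 9, 11, 12, 13, 16, 14, 7, 2]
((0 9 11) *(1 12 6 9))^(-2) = (0 9 12)(1 11 6)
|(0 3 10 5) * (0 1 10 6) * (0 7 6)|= |(0 3)(1 10 5)(6 7)|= 6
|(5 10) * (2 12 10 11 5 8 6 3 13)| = |(2 12 10 8 6 3 13)(5 11)| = 14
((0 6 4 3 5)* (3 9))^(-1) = (0 5 3 9 4 6)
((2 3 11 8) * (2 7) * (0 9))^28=(2 8 3 7 11)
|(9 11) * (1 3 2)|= |(1 3 2)(9 11)|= 6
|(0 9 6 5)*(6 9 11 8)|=5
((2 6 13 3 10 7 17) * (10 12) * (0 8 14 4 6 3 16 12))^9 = ((0 8 14 4 6 13 16 12 10 7 17 2 3))^9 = (0 7 13 8 17 16 14 2 12 4 3 10 6)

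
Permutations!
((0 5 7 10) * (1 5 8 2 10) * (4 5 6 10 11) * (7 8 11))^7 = (0 1 8 11 6 2 4 10 7 5)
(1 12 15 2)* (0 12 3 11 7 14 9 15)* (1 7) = [12, 3, 7, 11, 4, 5, 6, 14, 8, 15, 10, 1, 0, 13, 9, 2] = (0 12)(1 3 11)(2 7 14 9 15)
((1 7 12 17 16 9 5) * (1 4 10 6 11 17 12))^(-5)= (1 7)(4 11 9 10 17 5 6 16)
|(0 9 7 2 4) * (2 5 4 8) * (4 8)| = 7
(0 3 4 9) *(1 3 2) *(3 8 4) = (0 2 1 8 4 9) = [2, 8, 1, 3, 9, 5, 6, 7, 4, 0]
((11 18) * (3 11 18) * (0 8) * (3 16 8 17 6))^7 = (18)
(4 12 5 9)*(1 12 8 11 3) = (1 12 5 9 4 8 11 3) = [0, 12, 2, 1, 8, 9, 6, 7, 11, 4, 10, 3, 5]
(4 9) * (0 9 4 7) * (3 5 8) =(0 9 7)(3 5 8) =[9, 1, 2, 5, 4, 8, 6, 0, 3, 7]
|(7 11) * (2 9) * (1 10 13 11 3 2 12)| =|(1 10 13 11 7 3 2 9 12)| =9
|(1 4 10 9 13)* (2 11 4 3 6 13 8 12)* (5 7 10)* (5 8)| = 20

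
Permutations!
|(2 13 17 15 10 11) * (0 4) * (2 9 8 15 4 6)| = |(0 6 2 13 17 4)(8 15 10 11 9)| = 30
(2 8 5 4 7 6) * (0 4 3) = (0 4 7 6 2 8 5 3) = [4, 1, 8, 0, 7, 3, 2, 6, 5]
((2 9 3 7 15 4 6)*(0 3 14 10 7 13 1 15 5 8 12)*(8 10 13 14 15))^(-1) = (0 12 8 1 13 14 3)(2 6 4 15 9)(5 7 10)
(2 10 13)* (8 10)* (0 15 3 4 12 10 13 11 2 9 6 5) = (0 15 3 4 12 10 11 2 8 13 9 6 5) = [15, 1, 8, 4, 12, 0, 5, 7, 13, 6, 11, 2, 10, 9, 14, 3]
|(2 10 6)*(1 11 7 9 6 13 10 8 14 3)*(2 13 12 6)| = 8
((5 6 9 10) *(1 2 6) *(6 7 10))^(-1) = ((1 2 7 10 5)(6 9))^(-1) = (1 5 10 7 2)(6 9)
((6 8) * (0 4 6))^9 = ((0 4 6 8))^9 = (0 4 6 8)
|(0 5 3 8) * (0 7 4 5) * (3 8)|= |(4 5 8 7)|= 4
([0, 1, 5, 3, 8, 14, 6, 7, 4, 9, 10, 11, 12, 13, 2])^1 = (2 5 14)(4 8)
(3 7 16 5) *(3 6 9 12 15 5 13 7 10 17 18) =[0, 1, 2, 10, 4, 6, 9, 16, 8, 12, 17, 11, 15, 7, 14, 5, 13, 18, 3] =(3 10 17 18)(5 6 9 12 15)(7 16 13)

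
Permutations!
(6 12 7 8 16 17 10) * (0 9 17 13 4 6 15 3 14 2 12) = (0 9 17 10 15 3 14 2 12 7 8 16 13 4 6) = [9, 1, 12, 14, 6, 5, 0, 8, 16, 17, 15, 11, 7, 4, 2, 3, 13, 10]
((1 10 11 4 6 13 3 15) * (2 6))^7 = ((1 10 11 4 2 6 13 3 15))^7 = (1 3 6 4 10 15 13 2 11)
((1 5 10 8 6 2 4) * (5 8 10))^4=((10)(1 8 6 2 4))^4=(10)(1 4 2 6 8)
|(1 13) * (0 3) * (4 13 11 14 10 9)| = 14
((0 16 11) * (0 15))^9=(0 16 11 15)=((0 16 11 15))^9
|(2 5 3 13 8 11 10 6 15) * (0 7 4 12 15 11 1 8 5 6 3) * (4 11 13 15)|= 10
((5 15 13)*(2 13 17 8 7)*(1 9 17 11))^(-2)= (1 15 13 7 17)(2 8 9 11 5)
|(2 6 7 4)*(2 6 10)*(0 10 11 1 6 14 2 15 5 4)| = 11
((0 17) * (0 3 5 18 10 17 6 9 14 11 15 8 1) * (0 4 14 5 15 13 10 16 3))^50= ((0 6 9 5 18 16 3 15 8 1 4 14 11 13 10 17))^50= (0 9 18 3 8 4 11 10)(1 14 13 17 6 5 16 15)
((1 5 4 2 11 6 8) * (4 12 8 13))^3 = ((1 5 12 8)(2 11 6 13 4))^3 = (1 8 12 5)(2 13 11 4 6)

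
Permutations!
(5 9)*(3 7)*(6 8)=[0, 1, 2, 7, 4, 9, 8, 3, 6, 5]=(3 7)(5 9)(6 8)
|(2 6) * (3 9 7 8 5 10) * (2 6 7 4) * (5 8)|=7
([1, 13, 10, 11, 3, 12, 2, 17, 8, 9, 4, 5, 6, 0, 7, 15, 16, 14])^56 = [13, 0, 2, 3, 4, 5, 6, 14, 8, 9, 10, 11, 12, 1, 17, 15, 16, 7]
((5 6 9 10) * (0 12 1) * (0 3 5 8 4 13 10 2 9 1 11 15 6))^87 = (0 5 3 1 6 15 11 12)(2 9)(4 8 10 13)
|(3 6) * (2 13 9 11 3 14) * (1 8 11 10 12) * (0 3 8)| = |(0 3 6 14 2 13 9 10 12 1)(8 11)| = 10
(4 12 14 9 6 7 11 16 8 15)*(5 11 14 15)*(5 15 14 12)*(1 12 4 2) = (1 12 14 9 6 7 4 5 11 16 8 15 2) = [0, 12, 1, 3, 5, 11, 7, 4, 15, 6, 10, 16, 14, 13, 9, 2, 8]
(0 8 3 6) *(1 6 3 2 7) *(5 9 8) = (0 5 9 8 2 7 1 6) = [5, 6, 7, 3, 4, 9, 0, 1, 2, 8]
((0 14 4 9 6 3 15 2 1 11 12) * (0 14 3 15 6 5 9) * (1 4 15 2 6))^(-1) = (0 4 2 6 15 14 12 11 1 3)(5 9)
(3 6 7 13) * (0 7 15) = (0 7 13 3 6 15) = [7, 1, 2, 6, 4, 5, 15, 13, 8, 9, 10, 11, 12, 3, 14, 0]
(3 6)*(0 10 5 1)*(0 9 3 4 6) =(0 10 5 1 9 3)(4 6) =[10, 9, 2, 0, 6, 1, 4, 7, 8, 3, 5]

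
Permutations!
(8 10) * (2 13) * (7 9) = (2 13)(7 9)(8 10) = [0, 1, 13, 3, 4, 5, 6, 9, 10, 7, 8, 11, 12, 2]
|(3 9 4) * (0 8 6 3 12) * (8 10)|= 8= |(0 10 8 6 3 9 4 12)|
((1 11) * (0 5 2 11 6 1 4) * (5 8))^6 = (11)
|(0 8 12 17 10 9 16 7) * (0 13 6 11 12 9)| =11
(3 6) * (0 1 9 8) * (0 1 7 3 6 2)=[7, 9, 0, 2, 4, 5, 6, 3, 1, 8]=(0 7 3 2)(1 9 8)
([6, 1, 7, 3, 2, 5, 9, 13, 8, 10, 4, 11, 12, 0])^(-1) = [13, 1, 4, 3, 10, 5, 0, 2, 8, 6, 9, 11, 12, 7]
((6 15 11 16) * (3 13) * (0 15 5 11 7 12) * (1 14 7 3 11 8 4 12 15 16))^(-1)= ((0 16 6 5 8 4 12)(1 14 7 15 3 13 11))^(-1)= (0 12 4 8 5 6 16)(1 11 13 3 15 7 14)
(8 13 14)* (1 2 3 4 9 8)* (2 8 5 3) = [0, 8, 2, 4, 9, 3, 6, 7, 13, 5, 10, 11, 12, 14, 1] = (1 8 13 14)(3 4 9 5)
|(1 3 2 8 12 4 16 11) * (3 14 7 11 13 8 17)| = 60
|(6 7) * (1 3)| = 2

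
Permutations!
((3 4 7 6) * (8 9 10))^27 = ((3 4 7 6)(8 9 10))^27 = (10)(3 6 7 4)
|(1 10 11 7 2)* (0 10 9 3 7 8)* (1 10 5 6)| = 11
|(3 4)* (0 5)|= 2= |(0 5)(3 4)|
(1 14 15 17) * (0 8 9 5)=[8, 14, 2, 3, 4, 0, 6, 7, 9, 5, 10, 11, 12, 13, 15, 17, 16, 1]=(0 8 9 5)(1 14 15 17)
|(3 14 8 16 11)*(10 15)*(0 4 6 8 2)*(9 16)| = 10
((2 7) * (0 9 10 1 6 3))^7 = (0 9 10 1 6 3)(2 7)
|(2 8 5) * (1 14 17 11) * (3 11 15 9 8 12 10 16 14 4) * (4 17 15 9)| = 14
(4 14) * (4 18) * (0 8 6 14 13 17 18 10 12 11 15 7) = (0 8 6 14 10 12 11 15 7)(4 13 17 18) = [8, 1, 2, 3, 13, 5, 14, 0, 6, 9, 12, 15, 11, 17, 10, 7, 16, 18, 4]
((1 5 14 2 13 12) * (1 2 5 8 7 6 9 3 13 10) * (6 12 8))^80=(14)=((1 6 9 3 13 8 7 12 2 10)(5 14))^80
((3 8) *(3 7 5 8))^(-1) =(5 7 8)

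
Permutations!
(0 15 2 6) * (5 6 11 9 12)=(0 15 2 11 9 12 5 6)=[15, 1, 11, 3, 4, 6, 0, 7, 8, 12, 10, 9, 5, 13, 14, 2]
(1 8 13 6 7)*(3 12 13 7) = (1 8 7)(3 12 13 6) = [0, 8, 2, 12, 4, 5, 3, 1, 7, 9, 10, 11, 13, 6]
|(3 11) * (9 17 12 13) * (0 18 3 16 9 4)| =10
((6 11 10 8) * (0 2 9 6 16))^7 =(0 16 8 10 11 6 9 2)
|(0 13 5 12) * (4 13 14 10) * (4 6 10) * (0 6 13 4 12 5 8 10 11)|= 15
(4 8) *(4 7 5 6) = (4 8 7 5 6) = [0, 1, 2, 3, 8, 6, 4, 5, 7]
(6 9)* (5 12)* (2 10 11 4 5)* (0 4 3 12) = (0 4 5)(2 10 11 3 12)(6 9) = [4, 1, 10, 12, 5, 0, 9, 7, 8, 6, 11, 3, 2]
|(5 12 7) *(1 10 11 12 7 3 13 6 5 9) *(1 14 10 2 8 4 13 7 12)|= |(1 2 8 4 13 6 5 12 3 7 9 14 10 11)|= 14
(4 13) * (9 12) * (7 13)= (4 7 13)(9 12)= [0, 1, 2, 3, 7, 5, 6, 13, 8, 12, 10, 11, 9, 4]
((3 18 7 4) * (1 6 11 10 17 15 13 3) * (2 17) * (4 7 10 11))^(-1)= (1 4 6)(2 10 18 3 13 15 17)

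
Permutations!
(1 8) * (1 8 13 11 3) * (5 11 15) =(1 13 15 5 11 3) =[0, 13, 2, 1, 4, 11, 6, 7, 8, 9, 10, 3, 12, 15, 14, 5]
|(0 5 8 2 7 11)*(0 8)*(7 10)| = |(0 5)(2 10 7 11 8)| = 10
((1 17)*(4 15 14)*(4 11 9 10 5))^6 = ((1 17)(4 15 14 11 9 10 5))^6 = (17)(4 5 10 9 11 14 15)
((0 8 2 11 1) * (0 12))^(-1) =(0 12 1 11 2 8)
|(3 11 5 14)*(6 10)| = |(3 11 5 14)(6 10)| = 4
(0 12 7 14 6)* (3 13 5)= (0 12 7 14 6)(3 13 5)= [12, 1, 2, 13, 4, 3, 0, 14, 8, 9, 10, 11, 7, 5, 6]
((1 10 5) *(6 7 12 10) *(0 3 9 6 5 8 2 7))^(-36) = ((0 3 9 6)(1 5)(2 7 12 10 8))^(-36) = (2 8 10 12 7)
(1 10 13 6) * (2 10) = (1 2 10 13 6) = [0, 2, 10, 3, 4, 5, 1, 7, 8, 9, 13, 11, 12, 6]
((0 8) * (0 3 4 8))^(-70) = (3 8 4)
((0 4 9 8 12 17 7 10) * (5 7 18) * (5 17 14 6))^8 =(18)(0 7 6 12 9)(4 10 5 14 8)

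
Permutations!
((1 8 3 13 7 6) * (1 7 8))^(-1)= ((3 13 8)(6 7))^(-1)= (3 8 13)(6 7)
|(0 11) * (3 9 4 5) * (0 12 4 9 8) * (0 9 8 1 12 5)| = |(0 11 5 3 1 12 4)(8 9)| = 14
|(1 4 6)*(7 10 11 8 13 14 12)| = 21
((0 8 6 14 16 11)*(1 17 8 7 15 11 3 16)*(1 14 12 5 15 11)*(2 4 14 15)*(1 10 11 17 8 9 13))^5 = (0 1 2 11 13 5 10 9 12 15 17 6 14 7 8 4)(3 16)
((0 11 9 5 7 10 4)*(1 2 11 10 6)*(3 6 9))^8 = ((0 10 4)(1 2 11 3 6)(5 7 9))^8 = (0 4 10)(1 3 2 6 11)(5 9 7)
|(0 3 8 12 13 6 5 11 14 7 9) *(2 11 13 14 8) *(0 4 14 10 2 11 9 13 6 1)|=|(0 3 11 8 12 10 2 9 4 14 7 13 1)(5 6)|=26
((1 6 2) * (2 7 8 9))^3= (1 8)(2 7)(6 9)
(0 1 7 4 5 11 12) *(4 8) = (0 1 7 8 4 5 11 12) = [1, 7, 2, 3, 5, 11, 6, 8, 4, 9, 10, 12, 0]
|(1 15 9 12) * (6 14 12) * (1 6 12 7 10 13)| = |(1 15 9 12 6 14 7 10 13)| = 9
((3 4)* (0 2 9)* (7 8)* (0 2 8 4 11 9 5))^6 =(0 9 4)(2 3 8)(5 11 7)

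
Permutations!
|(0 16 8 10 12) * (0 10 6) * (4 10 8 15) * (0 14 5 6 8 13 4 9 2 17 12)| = 30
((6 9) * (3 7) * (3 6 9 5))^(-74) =(9)(3 6)(5 7)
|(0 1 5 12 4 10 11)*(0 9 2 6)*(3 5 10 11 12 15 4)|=12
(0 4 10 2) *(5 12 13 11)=(0 4 10 2)(5 12 13 11)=[4, 1, 0, 3, 10, 12, 6, 7, 8, 9, 2, 5, 13, 11]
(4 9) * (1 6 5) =(1 6 5)(4 9) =[0, 6, 2, 3, 9, 1, 5, 7, 8, 4]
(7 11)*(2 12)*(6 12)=[0, 1, 6, 3, 4, 5, 12, 11, 8, 9, 10, 7, 2]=(2 6 12)(7 11)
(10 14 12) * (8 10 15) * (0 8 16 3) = [8, 1, 2, 0, 4, 5, 6, 7, 10, 9, 14, 11, 15, 13, 12, 16, 3] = (0 8 10 14 12 15 16 3)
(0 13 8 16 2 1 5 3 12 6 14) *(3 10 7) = (0 13 8 16 2 1 5 10 7 3 12 6 14) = [13, 5, 1, 12, 4, 10, 14, 3, 16, 9, 7, 11, 6, 8, 0, 15, 2]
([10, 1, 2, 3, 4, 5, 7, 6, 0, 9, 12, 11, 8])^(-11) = [10, 1, 2, 3, 4, 5, 7, 6, 0, 9, 12, 11, 8]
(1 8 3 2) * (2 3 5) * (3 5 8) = (8)(1 3 5 2) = [0, 3, 1, 5, 4, 2, 6, 7, 8]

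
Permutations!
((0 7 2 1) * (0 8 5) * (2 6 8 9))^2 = (0 6 5 7 8)(1 2 9)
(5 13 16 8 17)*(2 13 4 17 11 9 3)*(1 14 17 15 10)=(1 14 17 5 4 15 10)(2 13 16 8 11 9 3)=[0, 14, 13, 2, 15, 4, 6, 7, 11, 3, 1, 9, 12, 16, 17, 10, 8, 5]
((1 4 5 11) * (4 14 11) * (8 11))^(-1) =(1 11 8 14)(4 5)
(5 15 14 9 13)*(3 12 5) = (3 12 5 15 14 9 13) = [0, 1, 2, 12, 4, 15, 6, 7, 8, 13, 10, 11, 5, 3, 9, 14]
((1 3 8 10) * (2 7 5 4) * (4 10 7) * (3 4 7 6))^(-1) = (1 10 5 7 2 4)(3 6 8)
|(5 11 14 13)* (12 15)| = |(5 11 14 13)(12 15)| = 4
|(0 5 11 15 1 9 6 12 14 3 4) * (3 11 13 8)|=42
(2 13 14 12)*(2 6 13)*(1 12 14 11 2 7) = (14)(1 12 6 13 11 2 7) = [0, 12, 7, 3, 4, 5, 13, 1, 8, 9, 10, 2, 6, 11, 14]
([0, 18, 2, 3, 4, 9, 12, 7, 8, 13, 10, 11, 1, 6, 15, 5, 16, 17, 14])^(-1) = (1 12 6 13 9 5 15 14 18)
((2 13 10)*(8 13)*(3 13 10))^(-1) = ((2 8 10)(3 13))^(-1) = (2 10 8)(3 13)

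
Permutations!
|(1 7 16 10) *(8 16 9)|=|(1 7 9 8 16 10)|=6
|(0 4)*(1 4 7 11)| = 5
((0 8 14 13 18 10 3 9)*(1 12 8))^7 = (0 10 14 1 3 13 12 9 18 8)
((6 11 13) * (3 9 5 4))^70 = ((3 9 5 4)(6 11 13))^70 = (3 5)(4 9)(6 11 13)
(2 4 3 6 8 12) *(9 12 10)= (2 4 3 6 8 10 9 12)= [0, 1, 4, 6, 3, 5, 8, 7, 10, 12, 9, 11, 2]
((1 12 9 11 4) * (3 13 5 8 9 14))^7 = (1 9 13 12 11 5 14 4 8 3)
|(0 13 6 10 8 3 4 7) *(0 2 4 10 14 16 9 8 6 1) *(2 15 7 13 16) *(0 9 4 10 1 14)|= 8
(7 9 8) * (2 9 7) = (2 9 8) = [0, 1, 9, 3, 4, 5, 6, 7, 2, 8]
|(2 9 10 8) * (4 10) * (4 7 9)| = |(2 4 10 8)(7 9)| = 4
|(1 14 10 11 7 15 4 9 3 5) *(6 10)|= 11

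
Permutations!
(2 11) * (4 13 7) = (2 11)(4 13 7) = [0, 1, 11, 3, 13, 5, 6, 4, 8, 9, 10, 2, 12, 7]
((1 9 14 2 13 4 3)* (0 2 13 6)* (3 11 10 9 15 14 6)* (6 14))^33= (0 1)(2 15)(3 6)(4 9)(10 13)(11 14)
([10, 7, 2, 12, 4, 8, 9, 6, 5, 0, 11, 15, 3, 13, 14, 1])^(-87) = [10, 7, 2, 12, 4, 8, 9, 6, 5, 0, 11, 15, 3, 13, 14, 1]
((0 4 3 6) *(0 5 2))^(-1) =(0 2 5 6 3 4)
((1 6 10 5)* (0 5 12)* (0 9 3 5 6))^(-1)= (0 1 5 3 9 12 10 6)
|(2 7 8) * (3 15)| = 6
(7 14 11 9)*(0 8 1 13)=(0 8 1 13)(7 14 11 9)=[8, 13, 2, 3, 4, 5, 6, 14, 1, 7, 10, 9, 12, 0, 11]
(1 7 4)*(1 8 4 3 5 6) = [0, 7, 2, 5, 8, 6, 1, 3, 4] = (1 7 3 5 6)(4 8)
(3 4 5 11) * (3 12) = (3 4 5 11 12) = [0, 1, 2, 4, 5, 11, 6, 7, 8, 9, 10, 12, 3]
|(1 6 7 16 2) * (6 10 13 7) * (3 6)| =6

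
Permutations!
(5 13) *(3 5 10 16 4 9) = [0, 1, 2, 5, 9, 13, 6, 7, 8, 3, 16, 11, 12, 10, 14, 15, 4] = (3 5 13 10 16 4 9)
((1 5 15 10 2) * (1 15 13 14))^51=((1 5 13 14)(2 15 10))^51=(15)(1 14 13 5)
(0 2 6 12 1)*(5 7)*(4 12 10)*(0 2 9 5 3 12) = [9, 2, 6, 12, 0, 7, 10, 3, 8, 5, 4, 11, 1] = (0 9 5 7 3 12 1 2 6 10 4)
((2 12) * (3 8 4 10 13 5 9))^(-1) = (2 12)(3 9 5 13 10 4 8)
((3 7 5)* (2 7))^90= ((2 7 5 3))^90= (2 5)(3 7)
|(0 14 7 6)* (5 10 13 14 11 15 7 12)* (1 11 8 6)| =60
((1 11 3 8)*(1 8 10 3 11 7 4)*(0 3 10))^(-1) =((11)(0 3)(1 7 4))^(-1) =(11)(0 3)(1 4 7)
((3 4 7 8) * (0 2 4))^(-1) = (0 3 8 7 4 2)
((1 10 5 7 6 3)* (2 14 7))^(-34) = (1 6 14 5)(2 10 3 7)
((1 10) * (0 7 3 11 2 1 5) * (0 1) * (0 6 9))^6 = (0 9 6 2 11 3 7) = ((0 7 3 11 2 6 9)(1 10 5))^6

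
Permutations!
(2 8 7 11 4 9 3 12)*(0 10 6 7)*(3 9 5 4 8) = [10, 1, 3, 12, 5, 4, 7, 11, 0, 9, 6, 8, 2] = (0 10 6 7 11 8)(2 3 12)(4 5)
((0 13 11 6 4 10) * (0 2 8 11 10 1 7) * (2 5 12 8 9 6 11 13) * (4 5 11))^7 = (0 13 2 10 9 11 6 4 5 1 12 7 8)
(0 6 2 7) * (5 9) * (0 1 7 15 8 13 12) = (0 6 2 15 8 13 12)(1 7)(5 9) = [6, 7, 15, 3, 4, 9, 2, 1, 13, 5, 10, 11, 0, 12, 14, 8]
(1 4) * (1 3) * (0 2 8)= [2, 4, 8, 1, 3, 5, 6, 7, 0]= (0 2 8)(1 4 3)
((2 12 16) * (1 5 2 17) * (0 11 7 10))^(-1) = ((0 11 7 10)(1 5 2 12 16 17))^(-1) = (0 10 7 11)(1 17 16 12 2 5)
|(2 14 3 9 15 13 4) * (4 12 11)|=|(2 14 3 9 15 13 12 11 4)|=9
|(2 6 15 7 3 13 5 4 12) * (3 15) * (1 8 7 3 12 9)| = |(1 8 7 15 3 13 5 4 9)(2 6 12)| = 9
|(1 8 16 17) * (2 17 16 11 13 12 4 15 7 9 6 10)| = 13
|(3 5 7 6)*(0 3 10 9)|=7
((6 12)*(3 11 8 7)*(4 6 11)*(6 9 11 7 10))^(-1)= (3 7 12 6 10 8 11 9 4)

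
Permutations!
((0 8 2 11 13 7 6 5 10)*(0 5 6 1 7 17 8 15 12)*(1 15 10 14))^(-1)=(0 12 15 7 1 14 5 10)(2 8 17 13 11)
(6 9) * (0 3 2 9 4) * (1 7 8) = [3, 7, 9, 2, 0, 5, 4, 8, 1, 6] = (0 3 2 9 6 4)(1 7 8)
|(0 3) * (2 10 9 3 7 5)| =|(0 7 5 2 10 9 3)| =7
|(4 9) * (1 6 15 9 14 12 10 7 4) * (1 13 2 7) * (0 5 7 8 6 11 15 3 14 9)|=|(0 5 7 4 9 13 2 8 6 3 14 12 10 1 11 15)|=16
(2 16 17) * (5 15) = (2 16 17)(5 15) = [0, 1, 16, 3, 4, 15, 6, 7, 8, 9, 10, 11, 12, 13, 14, 5, 17, 2]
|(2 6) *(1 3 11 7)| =4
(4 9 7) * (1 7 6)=(1 7 4 9 6)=[0, 7, 2, 3, 9, 5, 1, 4, 8, 6]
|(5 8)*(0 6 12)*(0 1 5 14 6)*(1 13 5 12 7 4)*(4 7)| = 8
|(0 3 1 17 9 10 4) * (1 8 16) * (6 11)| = 18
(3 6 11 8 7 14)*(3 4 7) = (3 6 11 8)(4 7 14) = [0, 1, 2, 6, 7, 5, 11, 14, 3, 9, 10, 8, 12, 13, 4]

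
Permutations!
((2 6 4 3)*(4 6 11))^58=(2 4)(3 11)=((2 11 4 3))^58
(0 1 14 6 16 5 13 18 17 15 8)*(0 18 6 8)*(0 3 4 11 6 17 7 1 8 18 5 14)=(0 8 5 13 17 15 3 4 11 6 16 14 18 7 1)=[8, 0, 2, 4, 11, 13, 16, 1, 5, 9, 10, 6, 12, 17, 18, 3, 14, 15, 7]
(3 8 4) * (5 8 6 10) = [0, 1, 2, 6, 3, 8, 10, 7, 4, 9, 5] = (3 6 10 5 8 4)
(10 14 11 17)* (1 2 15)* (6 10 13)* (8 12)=(1 2 15)(6 10 14 11 17 13)(8 12)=[0, 2, 15, 3, 4, 5, 10, 7, 12, 9, 14, 17, 8, 6, 11, 1, 16, 13]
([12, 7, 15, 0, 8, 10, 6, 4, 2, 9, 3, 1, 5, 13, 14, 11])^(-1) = (0 3 10 5 12)(1 11 15 2 8 4 7)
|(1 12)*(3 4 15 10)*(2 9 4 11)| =14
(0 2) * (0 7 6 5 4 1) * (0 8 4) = (0 2 7 6 5)(1 8 4) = [2, 8, 7, 3, 1, 0, 5, 6, 4]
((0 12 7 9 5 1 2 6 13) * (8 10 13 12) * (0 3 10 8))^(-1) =(1 5 9 7 12 6 2)(3 13 10) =((1 2 6 12 7 9 5)(3 10 13))^(-1)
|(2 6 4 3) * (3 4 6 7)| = 3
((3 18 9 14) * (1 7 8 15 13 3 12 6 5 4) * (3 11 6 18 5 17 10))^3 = (1 15 6 3)(4 8 11 10)(5 7 13 17)(9 18 12 14) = ((1 7 8 15 13 11 6 17 10 3 5 4)(9 14 12 18))^3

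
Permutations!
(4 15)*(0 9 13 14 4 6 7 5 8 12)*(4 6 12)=[9, 1, 2, 3, 15, 8, 7, 5, 4, 13, 10, 11, 0, 14, 6, 12]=(0 9 13 14 6 7 5 8 4 15 12)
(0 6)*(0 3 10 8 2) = [6, 1, 0, 10, 4, 5, 3, 7, 2, 9, 8] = (0 6 3 10 8 2)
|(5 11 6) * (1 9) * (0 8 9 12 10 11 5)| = 8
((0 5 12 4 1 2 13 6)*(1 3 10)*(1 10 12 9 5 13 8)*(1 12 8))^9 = (13)(1 2)(3 8 12 4)(5 9)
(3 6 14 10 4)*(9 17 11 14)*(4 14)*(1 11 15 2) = (1 11 4 3 6 9 17 15 2)(10 14) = [0, 11, 1, 6, 3, 5, 9, 7, 8, 17, 14, 4, 12, 13, 10, 2, 16, 15]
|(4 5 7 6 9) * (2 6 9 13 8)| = 4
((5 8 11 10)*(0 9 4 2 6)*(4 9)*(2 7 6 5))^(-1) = ((0 4 7 6)(2 5 8 11 10))^(-1) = (0 6 7 4)(2 10 11 8 5)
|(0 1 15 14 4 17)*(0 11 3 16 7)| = 10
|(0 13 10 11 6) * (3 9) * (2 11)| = |(0 13 10 2 11 6)(3 9)| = 6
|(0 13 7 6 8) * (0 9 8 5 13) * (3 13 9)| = 7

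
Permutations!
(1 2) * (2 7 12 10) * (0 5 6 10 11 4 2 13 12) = [5, 7, 1, 3, 2, 6, 10, 0, 8, 9, 13, 4, 11, 12] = (0 5 6 10 13 12 11 4 2 1 7)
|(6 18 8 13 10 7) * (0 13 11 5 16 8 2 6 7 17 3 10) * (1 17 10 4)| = |(0 13)(1 17 3 4)(2 6 18)(5 16 8 11)| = 12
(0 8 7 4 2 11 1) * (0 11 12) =(0 8 7 4 2 12)(1 11) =[8, 11, 12, 3, 2, 5, 6, 4, 7, 9, 10, 1, 0]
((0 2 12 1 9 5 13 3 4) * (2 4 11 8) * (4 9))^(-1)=(0 4 1 12 2 8 11 3 13 5 9)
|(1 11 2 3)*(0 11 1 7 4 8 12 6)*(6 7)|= 20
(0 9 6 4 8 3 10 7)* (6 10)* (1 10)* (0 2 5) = (0 9 1 10 7 2 5)(3 6 4 8) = [9, 10, 5, 6, 8, 0, 4, 2, 3, 1, 7]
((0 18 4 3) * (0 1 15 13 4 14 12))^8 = ((0 18 14 12)(1 15 13 4 3))^8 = (18)(1 4 15 3 13)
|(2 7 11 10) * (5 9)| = 4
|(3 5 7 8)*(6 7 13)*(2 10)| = |(2 10)(3 5 13 6 7 8)| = 6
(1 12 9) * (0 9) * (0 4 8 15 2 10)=(0 9 1 12 4 8 15 2 10)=[9, 12, 10, 3, 8, 5, 6, 7, 15, 1, 0, 11, 4, 13, 14, 2]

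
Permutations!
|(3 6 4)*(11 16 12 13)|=|(3 6 4)(11 16 12 13)|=12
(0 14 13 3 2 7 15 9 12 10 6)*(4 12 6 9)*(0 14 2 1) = (0 2 7 15 4 12 10 9 6 14 13 3 1) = [2, 0, 7, 1, 12, 5, 14, 15, 8, 6, 9, 11, 10, 3, 13, 4]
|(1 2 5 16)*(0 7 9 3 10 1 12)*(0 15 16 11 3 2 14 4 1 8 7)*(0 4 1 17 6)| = 24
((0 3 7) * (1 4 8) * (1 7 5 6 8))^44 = (0 5 8)(3 6 7)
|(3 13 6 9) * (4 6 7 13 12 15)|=|(3 12 15 4 6 9)(7 13)|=6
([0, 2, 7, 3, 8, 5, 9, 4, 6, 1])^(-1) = [0, 9, 1, 3, 7, 5, 8, 2, 4, 6]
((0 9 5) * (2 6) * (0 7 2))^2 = ((0 9 5 7 2 6))^2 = (0 5 2)(6 9 7)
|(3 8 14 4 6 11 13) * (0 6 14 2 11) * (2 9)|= |(0 6)(2 11 13 3 8 9)(4 14)|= 6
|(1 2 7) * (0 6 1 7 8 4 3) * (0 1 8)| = |(0 6 8 4 3 1 2)| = 7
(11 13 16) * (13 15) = (11 15 13 16) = [0, 1, 2, 3, 4, 5, 6, 7, 8, 9, 10, 15, 12, 16, 14, 13, 11]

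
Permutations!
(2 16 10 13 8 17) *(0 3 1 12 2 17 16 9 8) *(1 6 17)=(0 3 6 17 1 12 2 9 8 16 10 13)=[3, 12, 9, 6, 4, 5, 17, 7, 16, 8, 13, 11, 2, 0, 14, 15, 10, 1]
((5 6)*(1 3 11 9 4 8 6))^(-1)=((1 3 11 9 4 8 6 5))^(-1)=(1 5 6 8 4 9 11 3)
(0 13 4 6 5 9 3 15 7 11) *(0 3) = (0 13 4 6 5 9)(3 15 7 11) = [13, 1, 2, 15, 6, 9, 5, 11, 8, 0, 10, 3, 12, 4, 14, 7]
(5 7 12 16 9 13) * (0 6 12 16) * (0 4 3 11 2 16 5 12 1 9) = (0 6 1 9 13 12 4 3 11 2 16)(5 7) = [6, 9, 16, 11, 3, 7, 1, 5, 8, 13, 10, 2, 4, 12, 14, 15, 0]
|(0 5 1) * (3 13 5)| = 5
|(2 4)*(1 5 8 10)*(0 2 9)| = |(0 2 4 9)(1 5 8 10)| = 4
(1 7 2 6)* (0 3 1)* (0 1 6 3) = [0, 7, 3, 6, 4, 5, 1, 2] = (1 7 2 3 6)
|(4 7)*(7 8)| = 3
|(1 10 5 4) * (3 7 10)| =6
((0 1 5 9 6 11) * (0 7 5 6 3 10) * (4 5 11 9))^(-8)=((0 1 6 9 3 10)(4 5)(7 11))^(-8)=(11)(0 3 6)(1 10 9)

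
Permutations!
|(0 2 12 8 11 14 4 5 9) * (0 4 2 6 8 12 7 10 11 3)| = 60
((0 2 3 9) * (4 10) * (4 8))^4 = (4 10 8)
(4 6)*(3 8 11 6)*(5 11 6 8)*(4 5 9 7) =(3 9 7 4)(5 11 8 6) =[0, 1, 2, 9, 3, 11, 5, 4, 6, 7, 10, 8]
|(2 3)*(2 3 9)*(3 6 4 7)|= 4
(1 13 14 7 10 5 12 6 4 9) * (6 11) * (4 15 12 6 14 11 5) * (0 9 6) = [9, 13, 2, 3, 6, 0, 15, 10, 8, 1, 4, 14, 5, 11, 7, 12] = (0 9 1 13 11 14 7 10 4 6 15 12 5)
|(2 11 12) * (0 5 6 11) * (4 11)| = 7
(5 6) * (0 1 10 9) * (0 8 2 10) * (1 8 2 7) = (0 8 7 1)(2 10 9)(5 6) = [8, 0, 10, 3, 4, 6, 5, 1, 7, 2, 9]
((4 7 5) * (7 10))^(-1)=((4 10 7 5))^(-1)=(4 5 7 10)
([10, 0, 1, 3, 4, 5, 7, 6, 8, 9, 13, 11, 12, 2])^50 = [0, 1, 2, 3, 4, 5, 6, 7, 8, 9, 10, 11, 12, 13]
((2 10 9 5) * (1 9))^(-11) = ((1 9 5 2 10))^(-11) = (1 10 2 5 9)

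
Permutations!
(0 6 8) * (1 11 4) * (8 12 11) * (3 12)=(0 6 3 12 11 4 1 8)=[6, 8, 2, 12, 1, 5, 3, 7, 0, 9, 10, 4, 11]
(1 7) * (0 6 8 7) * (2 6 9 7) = (0 9 7 1)(2 6 8) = [9, 0, 6, 3, 4, 5, 8, 1, 2, 7]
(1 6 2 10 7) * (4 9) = (1 6 2 10 7)(4 9) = [0, 6, 10, 3, 9, 5, 2, 1, 8, 4, 7]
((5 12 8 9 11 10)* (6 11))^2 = (5 8 6 10 12 9 11)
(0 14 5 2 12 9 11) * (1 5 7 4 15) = [14, 5, 12, 3, 15, 2, 6, 4, 8, 11, 10, 0, 9, 13, 7, 1] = (0 14 7 4 15 1 5 2 12 9 11)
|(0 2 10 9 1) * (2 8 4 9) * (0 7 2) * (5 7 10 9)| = |(0 8 4 5 7 2 9 1 10)| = 9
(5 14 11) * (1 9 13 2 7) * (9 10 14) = [0, 10, 7, 3, 4, 9, 6, 1, 8, 13, 14, 5, 12, 2, 11] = (1 10 14 11 5 9 13 2 7)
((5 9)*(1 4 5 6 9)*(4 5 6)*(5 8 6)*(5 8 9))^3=(1 8)(4 5)(6 9)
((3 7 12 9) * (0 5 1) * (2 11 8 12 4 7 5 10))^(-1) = (0 1 5 3 9 12 8 11 2 10)(4 7)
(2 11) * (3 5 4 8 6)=[0, 1, 11, 5, 8, 4, 3, 7, 6, 9, 10, 2]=(2 11)(3 5 4 8 6)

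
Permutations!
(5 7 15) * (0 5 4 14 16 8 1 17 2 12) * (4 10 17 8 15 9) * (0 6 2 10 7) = (0 5)(1 8)(2 12 6)(4 14 16 15 7 9)(10 17) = [5, 8, 12, 3, 14, 0, 2, 9, 1, 4, 17, 11, 6, 13, 16, 7, 15, 10]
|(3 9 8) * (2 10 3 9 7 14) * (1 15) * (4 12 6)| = 30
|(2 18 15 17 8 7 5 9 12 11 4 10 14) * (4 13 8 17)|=42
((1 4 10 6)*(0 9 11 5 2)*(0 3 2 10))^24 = ((0 9 11 5 10 6 1 4)(2 3))^24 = (11)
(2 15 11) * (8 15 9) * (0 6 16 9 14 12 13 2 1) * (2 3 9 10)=(0 6 16 10 2 14 12 13 3 9 8 15 11 1)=[6, 0, 14, 9, 4, 5, 16, 7, 15, 8, 2, 1, 13, 3, 12, 11, 10]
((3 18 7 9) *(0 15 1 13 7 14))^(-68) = ((0 15 1 13 7 9 3 18 14))^(-68) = (0 7 14 13 18 1 3 15 9)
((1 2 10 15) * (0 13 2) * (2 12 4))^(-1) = (0 1 15 10 2 4 12 13)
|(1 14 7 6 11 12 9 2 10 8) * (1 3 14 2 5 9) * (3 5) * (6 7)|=11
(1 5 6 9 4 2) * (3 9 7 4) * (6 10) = (1 5 10 6 7 4 2)(3 9) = [0, 5, 1, 9, 2, 10, 7, 4, 8, 3, 6]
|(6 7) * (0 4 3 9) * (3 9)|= |(0 4 9)(6 7)|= 6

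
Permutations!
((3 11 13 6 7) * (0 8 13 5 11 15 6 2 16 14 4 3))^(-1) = ((0 8 13 2 16 14 4 3 15 6 7)(5 11))^(-1) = (0 7 6 15 3 4 14 16 2 13 8)(5 11)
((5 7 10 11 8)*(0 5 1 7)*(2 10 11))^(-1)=(0 5)(1 8 11 7)(2 10)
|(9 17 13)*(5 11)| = |(5 11)(9 17 13)| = 6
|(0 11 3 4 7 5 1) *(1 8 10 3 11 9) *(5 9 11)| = 10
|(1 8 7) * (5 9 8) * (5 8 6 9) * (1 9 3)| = 6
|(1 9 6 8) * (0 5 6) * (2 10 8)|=8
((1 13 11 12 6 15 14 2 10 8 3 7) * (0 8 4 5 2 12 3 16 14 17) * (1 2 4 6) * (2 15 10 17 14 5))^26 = (0 2 5 8 17 4 16)(1 11 7 14)(3 15 12 13)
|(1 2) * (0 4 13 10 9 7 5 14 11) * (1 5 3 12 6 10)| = 24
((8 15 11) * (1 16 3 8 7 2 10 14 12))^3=((1 16 3 8 15 11 7 2 10 14 12))^3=(1 8 7 14 16 15 2 12 3 11 10)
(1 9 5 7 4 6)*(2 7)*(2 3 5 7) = [0, 9, 2, 5, 6, 3, 1, 4, 8, 7] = (1 9 7 4 6)(3 5)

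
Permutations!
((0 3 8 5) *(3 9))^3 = ((0 9 3 8 5))^3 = (0 8 9 5 3)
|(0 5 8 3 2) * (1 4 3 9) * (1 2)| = 15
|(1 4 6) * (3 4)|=4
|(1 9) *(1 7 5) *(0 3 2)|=12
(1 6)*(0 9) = (0 9)(1 6) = [9, 6, 2, 3, 4, 5, 1, 7, 8, 0]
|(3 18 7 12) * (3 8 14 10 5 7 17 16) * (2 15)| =|(2 15)(3 18 17 16)(5 7 12 8 14 10)| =12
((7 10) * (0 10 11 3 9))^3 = (0 11)(3 10)(7 9)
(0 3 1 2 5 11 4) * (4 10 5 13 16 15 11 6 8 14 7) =[3, 2, 13, 1, 0, 6, 8, 4, 14, 9, 5, 10, 12, 16, 7, 11, 15] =(0 3 1 2 13 16 15 11 10 5 6 8 14 7 4)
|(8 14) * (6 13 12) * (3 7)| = 6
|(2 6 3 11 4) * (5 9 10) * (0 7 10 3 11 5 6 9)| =10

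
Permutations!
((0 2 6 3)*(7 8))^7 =(0 3 6 2)(7 8)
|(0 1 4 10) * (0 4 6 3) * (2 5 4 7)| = |(0 1 6 3)(2 5 4 10 7)| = 20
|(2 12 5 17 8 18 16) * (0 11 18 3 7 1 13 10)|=14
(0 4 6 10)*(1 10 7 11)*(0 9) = (0 4 6 7 11 1 10 9) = [4, 10, 2, 3, 6, 5, 7, 11, 8, 0, 9, 1]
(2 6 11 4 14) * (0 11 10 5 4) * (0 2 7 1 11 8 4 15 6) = (0 8 4 14 7 1 11 2)(5 15 6 10) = [8, 11, 0, 3, 14, 15, 10, 1, 4, 9, 5, 2, 12, 13, 7, 6]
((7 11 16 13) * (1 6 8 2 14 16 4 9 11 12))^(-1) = ((1 6 8 2 14 16 13 7 12)(4 9 11))^(-1) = (1 12 7 13 16 14 2 8 6)(4 11 9)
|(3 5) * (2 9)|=2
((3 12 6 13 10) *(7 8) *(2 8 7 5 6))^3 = ((2 8 5 6 13 10 3 12))^3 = (2 6 3 8 13 12 5 10)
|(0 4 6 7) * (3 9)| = |(0 4 6 7)(3 9)| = 4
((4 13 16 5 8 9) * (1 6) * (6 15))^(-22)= ((1 15 6)(4 13 16 5 8 9))^(-22)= (1 6 15)(4 16 8)(5 9 13)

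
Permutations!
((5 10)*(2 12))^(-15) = (2 12)(5 10)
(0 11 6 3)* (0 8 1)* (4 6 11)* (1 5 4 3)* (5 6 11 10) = [3, 0, 2, 8, 11, 4, 1, 7, 6, 9, 5, 10] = (0 3 8 6 1)(4 11 10 5)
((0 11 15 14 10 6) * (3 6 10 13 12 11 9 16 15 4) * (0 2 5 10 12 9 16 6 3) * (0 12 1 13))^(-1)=(0 14 15 16)(1 10 5 2 6 9 13)(4 11 12)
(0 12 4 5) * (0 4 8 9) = (0 12 8 9)(4 5) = [12, 1, 2, 3, 5, 4, 6, 7, 9, 0, 10, 11, 8]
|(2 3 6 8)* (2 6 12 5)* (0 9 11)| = |(0 9 11)(2 3 12 5)(6 8)| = 12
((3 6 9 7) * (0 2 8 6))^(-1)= (0 3 7 9 6 8 2)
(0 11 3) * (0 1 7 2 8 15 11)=[0, 7, 8, 1, 4, 5, 6, 2, 15, 9, 10, 3, 12, 13, 14, 11]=(1 7 2 8 15 11 3)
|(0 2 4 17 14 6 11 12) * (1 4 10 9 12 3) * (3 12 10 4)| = 8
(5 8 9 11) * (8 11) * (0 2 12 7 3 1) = (0 2 12 7 3 1)(5 11)(8 9) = [2, 0, 12, 1, 4, 11, 6, 3, 9, 8, 10, 5, 7]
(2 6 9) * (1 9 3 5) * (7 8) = (1 9 2 6 3 5)(7 8) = [0, 9, 6, 5, 4, 1, 3, 8, 7, 2]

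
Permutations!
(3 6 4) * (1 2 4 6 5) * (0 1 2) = (6)(0 1)(2 4 3 5) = [1, 0, 4, 5, 3, 2, 6]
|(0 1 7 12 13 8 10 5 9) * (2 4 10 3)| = |(0 1 7 12 13 8 3 2 4 10 5 9)| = 12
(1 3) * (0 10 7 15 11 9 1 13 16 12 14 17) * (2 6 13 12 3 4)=(0 10 7 15 11 9 1 4 2 6 13 16 3 12 14 17)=[10, 4, 6, 12, 2, 5, 13, 15, 8, 1, 7, 9, 14, 16, 17, 11, 3, 0]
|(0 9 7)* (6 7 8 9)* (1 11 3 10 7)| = 14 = |(0 6 1 11 3 10 7)(8 9)|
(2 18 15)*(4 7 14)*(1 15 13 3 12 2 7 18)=[0, 15, 1, 12, 18, 5, 6, 14, 8, 9, 10, 11, 2, 3, 4, 7, 16, 17, 13]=(1 15 7 14 4 18 13 3 12 2)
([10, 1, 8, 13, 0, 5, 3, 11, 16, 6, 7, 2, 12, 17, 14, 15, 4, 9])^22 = [16, 1, 7, 17, 8, 5, 13, 0, 11, 3, 4, 10, 12, 9, 14, 15, 2, 6]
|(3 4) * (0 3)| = 3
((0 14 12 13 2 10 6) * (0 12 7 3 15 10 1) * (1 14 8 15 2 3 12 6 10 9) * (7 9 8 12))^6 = (15)(0 9 2 13)(1 14 3 12)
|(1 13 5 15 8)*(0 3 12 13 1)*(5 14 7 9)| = 10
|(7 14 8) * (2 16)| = |(2 16)(7 14 8)| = 6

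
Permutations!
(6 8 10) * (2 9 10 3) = [0, 1, 9, 2, 4, 5, 8, 7, 3, 10, 6] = (2 9 10 6 8 3)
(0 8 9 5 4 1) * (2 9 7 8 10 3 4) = (0 10 3 4 1)(2 9 5)(7 8) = [10, 0, 9, 4, 1, 2, 6, 8, 7, 5, 3]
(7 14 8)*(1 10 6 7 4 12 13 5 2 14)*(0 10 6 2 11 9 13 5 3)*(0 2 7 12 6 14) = (0 10 7 1 14 8 4 6 12 5 11 9 13 3 2) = [10, 14, 0, 2, 6, 11, 12, 1, 4, 13, 7, 9, 5, 3, 8]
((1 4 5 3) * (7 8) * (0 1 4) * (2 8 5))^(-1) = (0 1)(2 4 3 5 7 8)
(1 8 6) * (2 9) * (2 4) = [0, 8, 9, 3, 2, 5, 1, 7, 6, 4] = (1 8 6)(2 9 4)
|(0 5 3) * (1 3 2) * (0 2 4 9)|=12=|(0 5 4 9)(1 3 2)|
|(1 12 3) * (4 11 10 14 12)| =7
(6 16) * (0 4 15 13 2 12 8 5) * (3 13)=(0 4 15 3 13 2 12 8 5)(6 16)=[4, 1, 12, 13, 15, 0, 16, 7, 5, 9, 10, 11, 8, 2, 14, 3, 6]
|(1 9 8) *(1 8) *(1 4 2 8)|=5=|(1 9 4 2 8)|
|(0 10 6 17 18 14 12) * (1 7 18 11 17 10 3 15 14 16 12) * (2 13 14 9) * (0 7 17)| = |(0 3 15 9 2 13 14 1 17 11)(6 10)(7 18 16 12)| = 20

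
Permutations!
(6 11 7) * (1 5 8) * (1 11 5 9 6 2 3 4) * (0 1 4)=(0 1 9 6 5 8 11 7 2 3)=[1, 9, 3, 0, 4, 8, 5, 2, 11, 6, 10, 7]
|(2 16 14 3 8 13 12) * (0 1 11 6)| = |(0 1 11 6)(2 16 14 3 8 13 12)| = 28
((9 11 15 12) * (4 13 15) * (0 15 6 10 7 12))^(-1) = (0 15)(4 11 9 12 7 10 6 13)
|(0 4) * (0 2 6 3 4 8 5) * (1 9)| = |(0 8 5)(1 9)(2 6 3 4)| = 12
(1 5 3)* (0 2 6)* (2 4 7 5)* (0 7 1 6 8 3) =(0 4 1 2 8 3 6 7 5) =[4, 2, 8, 6, 1, 0, 7, 5, 3]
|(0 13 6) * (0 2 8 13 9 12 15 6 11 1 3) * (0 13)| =|(0 9 12 15 6 2 8)(1 3 13 11)| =28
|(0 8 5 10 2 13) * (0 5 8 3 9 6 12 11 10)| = 10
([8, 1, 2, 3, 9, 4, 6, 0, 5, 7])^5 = (0 7 9 4 5 8)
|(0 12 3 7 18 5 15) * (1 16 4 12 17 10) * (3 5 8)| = 36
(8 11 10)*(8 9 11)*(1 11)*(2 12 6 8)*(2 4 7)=(1 11 10 9)(2 12 6 8 4 7)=[0, 11, 12, 3, 7, 5, 8, 2, 4, 1, 9, 10, 6]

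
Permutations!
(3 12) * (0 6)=(0 6)(3 12)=[6, 1, 2, 12, 4, 5, 0, 7, 8, 9, 10, 11, 3]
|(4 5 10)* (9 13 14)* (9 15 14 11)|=6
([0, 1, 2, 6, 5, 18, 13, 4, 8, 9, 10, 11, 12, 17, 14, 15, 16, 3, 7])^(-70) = [0, 1, 2, 13, 18, 7, 17, 5, 8, 9, 10, 11, 12, 3, 14, 15, 16, 6, 4]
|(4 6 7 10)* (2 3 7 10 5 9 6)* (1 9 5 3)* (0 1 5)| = 8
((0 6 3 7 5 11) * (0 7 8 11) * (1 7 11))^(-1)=(11)(0 5 7 1 8 3 6)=((11)(0 6 3 8 1 7 5))^(-1)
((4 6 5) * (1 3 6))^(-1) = (1 4 5 6 3)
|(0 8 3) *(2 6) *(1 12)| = |(0 8 3)(1 12)(2 6)| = 6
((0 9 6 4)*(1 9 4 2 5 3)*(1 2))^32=((0 4)(1 9 6)(2 5 3))^32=(1 6 9)(2 3 5)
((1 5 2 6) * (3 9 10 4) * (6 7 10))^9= ((1 5 2 7 10 4 3 9 6))^9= (10)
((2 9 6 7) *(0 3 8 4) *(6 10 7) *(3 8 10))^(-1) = ((0 8 4)(2 9 3 10 7))^(-1) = (0 4 8)(2 7 10 3 9)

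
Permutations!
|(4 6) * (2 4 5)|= 4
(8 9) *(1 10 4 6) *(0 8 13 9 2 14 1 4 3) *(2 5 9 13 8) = (0 2 14 1 10 3)(4 6)(5 9 8) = [2, 10, 14, 0, 6, 9, 4, 7, 5, 8, 3, 11, 12, 13, 1]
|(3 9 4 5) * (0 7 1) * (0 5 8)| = 8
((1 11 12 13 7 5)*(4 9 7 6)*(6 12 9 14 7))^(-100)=(1 4)(5 6)(7 9)(11 14)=((1 11 9 6 4 14 7 5)(12 13))^(-100)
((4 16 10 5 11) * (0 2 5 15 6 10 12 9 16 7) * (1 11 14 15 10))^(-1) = (0 7 4 11 1 6 15 14 5 2)(9 12 16)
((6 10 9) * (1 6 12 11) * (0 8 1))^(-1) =((0 8 1 6 10 9 12 11))^(-1) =(0 11 12 9 10 6 1 8)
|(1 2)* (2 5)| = |(1 5 2)| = 3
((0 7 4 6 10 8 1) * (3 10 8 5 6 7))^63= (10)(4 7)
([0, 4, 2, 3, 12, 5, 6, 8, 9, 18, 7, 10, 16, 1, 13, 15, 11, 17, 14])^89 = [0, 10, 2, 3, 7, 5, 6, 13, 1, 4, 14, 18, 8, 11, 16, 15, 9, 17, 12]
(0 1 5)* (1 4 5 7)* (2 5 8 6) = (0 4 8 6 2 5)(1 7) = [4, 7, 5, 3, 8, 0, 2, 1, 6]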